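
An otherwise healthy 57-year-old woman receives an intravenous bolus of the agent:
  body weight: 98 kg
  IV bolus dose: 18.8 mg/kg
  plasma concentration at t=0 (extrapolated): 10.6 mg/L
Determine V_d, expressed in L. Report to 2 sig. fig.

170 L

Dose = 18.8 × 98 = 1842 mg
Vd = Dose / C₀ = 1842 / 10.6 = 173.8 L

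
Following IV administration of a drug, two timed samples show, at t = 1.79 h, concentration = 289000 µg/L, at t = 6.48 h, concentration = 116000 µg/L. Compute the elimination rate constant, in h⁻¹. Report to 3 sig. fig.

k = ln(C₁/C₂) / (t₂ − t₁) = ln(289000/116000) / (6.48 − 1.79)
  = 0.9128 / 4.690 = 0.1946 h⁻¹

0.195 h⁻¹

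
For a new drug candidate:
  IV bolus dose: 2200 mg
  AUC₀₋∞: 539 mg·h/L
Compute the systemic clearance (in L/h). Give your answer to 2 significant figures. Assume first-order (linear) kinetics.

CL = Dose / AUC = 2200 / 539 = 4.082 L/h

4.1 L/h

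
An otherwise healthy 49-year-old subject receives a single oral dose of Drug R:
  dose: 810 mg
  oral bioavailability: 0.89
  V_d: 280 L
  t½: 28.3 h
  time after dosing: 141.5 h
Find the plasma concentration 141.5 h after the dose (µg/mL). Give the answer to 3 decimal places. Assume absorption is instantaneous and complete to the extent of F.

Amount reaching circulation = F × Dose = 0.89 × 810.0 = 720.9 mg
C₀ = F·Dose / Vd = 720.9 / 280 = 2.575 mg/L
k = ln2 / t½ = 0.693147 / 28.3 = 0.02449 h⁻¹
t / t½ = 141.5 / 28.3 = 5 half-lives
C = C₀ × (1/2)^5 = 2.575 × 0.03125 = 0.08047 mg/L
(0.08047 mg/L = 0.08047 µg/mL)

0.080 µg/mL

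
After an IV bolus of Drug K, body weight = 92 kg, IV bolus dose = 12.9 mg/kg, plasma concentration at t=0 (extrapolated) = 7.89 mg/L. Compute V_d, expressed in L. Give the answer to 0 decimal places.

150 L

Dose = 12.9 × 92 = 1187 mg
Vd = Dose / C₀ = 1187 / 7.89 = 150.4 L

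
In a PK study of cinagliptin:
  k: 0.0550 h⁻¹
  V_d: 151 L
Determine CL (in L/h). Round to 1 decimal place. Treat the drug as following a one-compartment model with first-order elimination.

8.3 L/h

CL = k × Vd = 0.0550 × 151 = 8.305 L/h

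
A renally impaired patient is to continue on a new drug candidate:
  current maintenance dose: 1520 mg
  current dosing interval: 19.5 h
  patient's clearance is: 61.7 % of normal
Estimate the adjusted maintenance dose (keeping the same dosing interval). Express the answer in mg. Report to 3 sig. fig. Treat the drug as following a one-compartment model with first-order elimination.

To keep the same average steady-state level, dosing rate must scale with clearance.
CL ratio = 61.7 / 100 = 0.6170
New dose (same interval) = 1520 × 0.6170 = 937.8 mg

938 mg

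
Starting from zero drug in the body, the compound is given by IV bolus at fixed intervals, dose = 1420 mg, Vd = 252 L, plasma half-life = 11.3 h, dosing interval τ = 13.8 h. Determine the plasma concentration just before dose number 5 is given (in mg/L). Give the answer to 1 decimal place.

C₀ per dose = Dose / Vd = 1420 / 252 = 5.635 mg/L
k = ln2 / t½ = 0.693147 / 11.3 = 0.06134 h⁻¹
Fraction remaining after one interval: r = e^(−kτ) = e^(−0.06134 × 13.8) = 0.4289
Before dose 5, 4 doses have been given (aged 1τ, 2τ, 3τ, 4τ).
C_trough = C₀ × (r + r² + … + r^4) = C₀ × r(1−r^4)/(1−r)
        = 5.635 × 0.4289 × (1 − 0.03384) / (1 − 0.4289) = 4.089 mg/L

4.1 mg/L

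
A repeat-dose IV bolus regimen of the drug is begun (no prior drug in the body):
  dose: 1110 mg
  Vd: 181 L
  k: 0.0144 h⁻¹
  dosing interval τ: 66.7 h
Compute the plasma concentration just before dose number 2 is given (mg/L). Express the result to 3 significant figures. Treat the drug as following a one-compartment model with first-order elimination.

C₀ per dose = Dose / Vd = 1110 / 181 = 6.133 mg/L
Fraction remaining after one interval: r = e^(−kτ) = e^(−0.01440 × 66.7) = 0.3827
Before dose 2, 1 dose has been given (aged 1τ).
C_trough = C₀ × r = 6.133 × 0.3827 = 2.347 mg/L

2.35 mg/L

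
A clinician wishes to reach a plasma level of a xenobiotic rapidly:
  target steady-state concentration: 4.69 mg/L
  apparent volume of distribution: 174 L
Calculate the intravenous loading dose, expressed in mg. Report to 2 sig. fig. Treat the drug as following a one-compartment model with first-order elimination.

820 mg

LD = Css × Vd = 4.69 × 174 = 816.1 mg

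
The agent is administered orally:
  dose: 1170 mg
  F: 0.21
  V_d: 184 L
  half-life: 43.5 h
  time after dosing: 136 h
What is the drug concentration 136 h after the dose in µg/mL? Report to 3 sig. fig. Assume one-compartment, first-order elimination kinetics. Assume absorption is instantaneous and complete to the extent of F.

Amount reaching circulation = F × Dose = 0.21 × 1170 = 245.7 mg
C₀ = F·Dose / Vd = 245.7 / 184 = 1.335 mg/L
k = ln2 / t½ = 0.693147 / 43.5 = 0.01593 h⁻¹
C = C₀ · e^(−k·t) = 1.335 × e^(−0.01593 × 136)
  = 1.335 × 0.1146 = 0.1530 mg/L
(0.1530 mg/L = 0.1530 µg/mL)

0.153 µg/mL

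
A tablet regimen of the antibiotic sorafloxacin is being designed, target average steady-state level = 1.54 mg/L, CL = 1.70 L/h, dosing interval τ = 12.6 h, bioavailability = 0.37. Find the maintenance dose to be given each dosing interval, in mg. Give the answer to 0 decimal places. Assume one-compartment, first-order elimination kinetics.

At steady state, F × (Dose/τ) = Css × CL.
Dose = Css × CL × τ / F = 1.54 × 1.700 × 12.6 / 0.37 = 89.15 mg

89 mg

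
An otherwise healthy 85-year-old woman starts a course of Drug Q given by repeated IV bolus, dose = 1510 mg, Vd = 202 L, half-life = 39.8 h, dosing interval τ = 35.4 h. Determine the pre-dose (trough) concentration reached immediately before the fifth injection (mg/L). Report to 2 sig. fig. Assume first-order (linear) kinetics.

C₀ per dose = Dose / Vd = 1510 / 202 = 7.475 mg/L
k = ln2 / t½ = 0.693147 / 39.8 = 0.01742 h⁻¹
Fraction remaining after one interval: r = e^(−kτ) = e^(−0.01742 × 35.4) = 0.5397
Before dose 5, 4 doses have been given (aged 1τ, 2τ, 3τ, 4τ).
C_trough = C₀ × (r + r² + … + r^4) = C₀ × r(1−r^4)/(1−r)
        = 7.475 × 0.5397 × (1 − 0.08484) / (1 − 0.5397) = 8.021 mg/L

8.0 mg/L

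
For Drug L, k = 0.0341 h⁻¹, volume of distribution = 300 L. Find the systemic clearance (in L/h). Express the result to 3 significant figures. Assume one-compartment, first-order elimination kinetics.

10.2 L/h

CL = k × Vd = 0.0341 × 300 = 10.23 L/h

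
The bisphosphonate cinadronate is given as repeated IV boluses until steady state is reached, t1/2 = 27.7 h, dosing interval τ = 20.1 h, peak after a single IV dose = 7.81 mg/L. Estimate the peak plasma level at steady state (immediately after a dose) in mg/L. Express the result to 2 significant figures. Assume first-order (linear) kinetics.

k = ln2 / t½ = 0.693147 / 27.7 = 0.02502 h⁻¹
e^(−kτ) = e^(−0.02502 × 20.1) = 0.6048
Accumulation ratio R = 1 / (1 − e^(−kτ)) = 1 / (1 − 0.6048) = 2.530
Steady-state peak = C₀ × R = 7.81 × 2.530 = 19.76 mg/L

20 mg/L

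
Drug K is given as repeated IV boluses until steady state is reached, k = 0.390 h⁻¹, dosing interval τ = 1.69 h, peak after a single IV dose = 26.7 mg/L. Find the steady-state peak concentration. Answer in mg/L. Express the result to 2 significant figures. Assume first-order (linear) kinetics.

55 mg/L

e^(−kτ) = e^(−0.3900 × 1.69) = 0.5173
Accumulation ratio R = 1 / (1 − e^(−kτ)) = 1 / (1 − 0.5173) = 2.072
Steady-state peak = C₀ × R = 26.7 × 2.072 = 55.32 mg/L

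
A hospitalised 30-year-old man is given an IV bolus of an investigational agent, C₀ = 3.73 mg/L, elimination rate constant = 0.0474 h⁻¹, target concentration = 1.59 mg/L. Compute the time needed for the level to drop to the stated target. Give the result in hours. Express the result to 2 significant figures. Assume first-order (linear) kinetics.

t = ln(C₀ / C) / k = ln(3.730 / 1.59) / 0.04740
  = ln(2.346) / 0.04740 = 0.8527 / 0.04740 = 17.99 h

18 h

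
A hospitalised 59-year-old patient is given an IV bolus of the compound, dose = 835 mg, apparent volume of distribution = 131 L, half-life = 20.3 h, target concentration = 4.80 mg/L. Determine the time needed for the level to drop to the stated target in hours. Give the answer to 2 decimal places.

8.31 h

C₀ = Dose / Vd = 835.0 / 131 = 6.374 mg/L
k = ln2 / t½ = 0.693147 / 20.3 = 0.03415 h⁻¹
t = ln(C₀ / C) / k = ln(6.374 / 4.80) / 0.03415
  = ln(1.328) / 0.03415 = 0.2837 / 0.03415 = 8.307 h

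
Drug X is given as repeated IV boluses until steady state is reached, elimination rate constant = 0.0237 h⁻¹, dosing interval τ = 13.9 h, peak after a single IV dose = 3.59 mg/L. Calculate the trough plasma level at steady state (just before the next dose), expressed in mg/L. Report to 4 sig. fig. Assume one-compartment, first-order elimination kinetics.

9.201 mg/L

e^(−kτ) = e^(−0.02370 × 13.9) = 0.7193
Accumulation ratio R = 1 / (1 − e^(−kτ)) = 1 / (1 − 0.7193) = 3.563
Steady-state trough = C₀ × R × e^(−kτ) = 3.59 × 3.563 × 0.7193 = 9.201 mg/L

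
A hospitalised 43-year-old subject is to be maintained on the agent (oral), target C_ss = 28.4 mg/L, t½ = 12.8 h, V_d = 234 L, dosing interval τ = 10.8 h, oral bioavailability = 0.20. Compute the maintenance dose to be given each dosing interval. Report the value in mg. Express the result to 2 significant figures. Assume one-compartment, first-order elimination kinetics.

k = ln2 / t½ = 0.693147 / 12.8 = 0.05415 h⁻¹
CL = k × Vd = 0.05415 × 234 = 12.67 L/h
At steady state, F × (Dose/τ) = Css × CL.
Dose = Css × CL × τ / F = 28.4 × 12.67 × 10.8 / 0.20 = 19430 mg

19000 mg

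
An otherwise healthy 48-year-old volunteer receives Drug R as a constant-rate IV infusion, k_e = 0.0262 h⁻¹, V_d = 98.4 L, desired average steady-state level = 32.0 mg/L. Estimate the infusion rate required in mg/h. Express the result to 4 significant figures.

82.50 mg/h

CL = k × Vd = 0.02620 × 98.4 = 2.578 L/h
At steady state, infusion rate R₀ = Css × CL = 32.0 × 2.578 = 82.50 mg/h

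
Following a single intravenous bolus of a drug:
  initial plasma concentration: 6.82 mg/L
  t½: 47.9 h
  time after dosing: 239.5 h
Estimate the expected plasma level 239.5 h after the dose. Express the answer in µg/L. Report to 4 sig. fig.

k = ln2 / t½ = 0.693147 / 47.9 = 0.01447 h⁻¹
t / t½ = 239.5 / 47.9 = 5 half-lives
C = C₀ × (1/2)^5 = 6.820 × 0.03125 = 0.2131 mg/L
Convert: 0.2131 mg/L × 1000 = 213.1 µg/L

213.1 µg/L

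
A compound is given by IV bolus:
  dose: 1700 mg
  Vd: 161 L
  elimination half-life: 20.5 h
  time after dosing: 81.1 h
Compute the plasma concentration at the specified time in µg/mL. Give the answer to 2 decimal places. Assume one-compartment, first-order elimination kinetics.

0.68 µg/mL

C₀ = Dose / Vd = 1700 / 161 = 10.56 mg/L
k = ln2 / t½ = 0.693147 / 20.5 = 0.03381 h⁻¹
C = C₀ · e^(−k·t) = 10.56 × e^(−0.03381 × 81.1)
  = 10.56 × 0.06444 = 0.6805 mg/L
(0.6805 mg/L = 0.6805 µg/mL)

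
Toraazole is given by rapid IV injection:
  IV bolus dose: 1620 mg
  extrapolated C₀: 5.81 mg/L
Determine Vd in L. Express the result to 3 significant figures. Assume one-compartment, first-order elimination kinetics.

Vd = Dose / C₀ = 1620 / 5.81 = 278.8 L

279 L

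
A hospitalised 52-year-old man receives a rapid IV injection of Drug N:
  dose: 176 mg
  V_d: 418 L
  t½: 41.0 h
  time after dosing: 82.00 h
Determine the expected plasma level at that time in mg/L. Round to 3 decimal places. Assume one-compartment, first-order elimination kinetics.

C₀ = Dose / Vd = 176.0 / 418 = 0.4211 mg/L
k = ln2 / t½ = 0.693147 / 41.0 = 0.01691 h⁻¹
t / t½ = 82.00 / 41.0 = 2 half-lives
C = C₀ × (1/2)^2 = 0.4211 × 0.2500 = 0.1053 mg/L

0.105 mg/L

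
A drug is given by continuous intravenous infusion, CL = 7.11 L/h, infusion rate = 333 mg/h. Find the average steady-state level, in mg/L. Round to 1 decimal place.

At steady state Css = R₀ / CL = 333 / 7.110 = 46.84 mg/L

46.8 mg/L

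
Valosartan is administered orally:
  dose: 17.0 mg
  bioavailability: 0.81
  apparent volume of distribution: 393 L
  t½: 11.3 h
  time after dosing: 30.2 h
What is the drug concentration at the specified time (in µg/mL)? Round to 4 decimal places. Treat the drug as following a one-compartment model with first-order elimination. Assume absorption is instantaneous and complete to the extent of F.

Amount reaching circulation = F × Dose = 0.81 × 17.00 = 13.77 mg
C₀ = F·Dose / Vd = 13.77 / 393 = 0.03504 mg/L
k = ln2 / t½ = 0.693147 / 11.3 = 0.06134 h⁻¹
C = C₀ · e^(−k·t) = 0.03504 × e^(−0.06134 × 30.2)
  = 0.03504 × 0.1568 = 0.005494 mg/L
(0.005494 mg/L = 0.005494 µg/mL)

0.0055 µg/mL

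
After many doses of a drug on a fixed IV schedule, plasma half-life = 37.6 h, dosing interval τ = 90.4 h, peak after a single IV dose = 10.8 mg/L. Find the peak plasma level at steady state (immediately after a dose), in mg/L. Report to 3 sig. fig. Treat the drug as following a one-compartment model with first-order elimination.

13.3 mg/L

k = ln2 / t½ = 0.693147 / 37.6 = 0.01843 h⁻¹
e^(−kτ) = e^(−0.01843 × 90.4) = 0.1890
Accumulation ratio R = 1 / (1 − e^(−kτ)) = 1 / (1 − 0.1890) = 1.233
Steady-state peak = C₀ × R = 10.8 × 1.233 = 13.32 mg/L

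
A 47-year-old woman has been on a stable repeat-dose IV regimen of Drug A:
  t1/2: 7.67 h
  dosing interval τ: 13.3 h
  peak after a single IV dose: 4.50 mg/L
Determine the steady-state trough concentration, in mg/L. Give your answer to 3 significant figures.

k = ln2 / t½ = 0.693147 / 7.67 = 0.09037 h⁻¹
e^(−kτ) = e^(−0.09037 × 13.3) = 0.3006
Accumulation ratio R = 1 / (1 − e^(−kτ)) = 1 / (1 − 0.3006) = 1.430
Steady-state trough = C₀ × R × e^(−kτ) = 4.50 × 1.430 × 0.3006 = 1.934 mg/L

1.93 mg/L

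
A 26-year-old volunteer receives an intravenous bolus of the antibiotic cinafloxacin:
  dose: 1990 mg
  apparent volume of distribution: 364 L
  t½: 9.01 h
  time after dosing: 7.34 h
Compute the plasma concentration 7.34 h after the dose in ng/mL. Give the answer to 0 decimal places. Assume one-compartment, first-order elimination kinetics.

3108 ng/mL

C₀ = Dose / Vd = 1990 / 364 = 5.467 mg/L
k = ln2 / t½ = 0.693147 / 9.01 = 0.07693 h⁻¹
C = C₀ · e^(−k·t) = 5.467 × e^(−0.07693 × 7.34)
  = 5.467 × 0.5685 = 3.108 mg/L
Convert: 3.108 mg/L × 1000 = 3108 ng/mL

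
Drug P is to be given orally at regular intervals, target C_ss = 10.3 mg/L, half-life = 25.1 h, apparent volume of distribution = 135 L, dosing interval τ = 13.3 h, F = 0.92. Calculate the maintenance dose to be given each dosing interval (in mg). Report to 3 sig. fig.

k = ln2 / t½ = 0.693147 / 25.1 = 0.02762 h⁻¹
CL = k × Vd = 0.02762 × 135 = 3.729 L/h
At steady state, F × (Dose/τ) = Css × CL.
Dose = Css × CL × τ / F = 10.3 × 3.729 × 13.3 / 0.92 = 555.3 mg

555 mg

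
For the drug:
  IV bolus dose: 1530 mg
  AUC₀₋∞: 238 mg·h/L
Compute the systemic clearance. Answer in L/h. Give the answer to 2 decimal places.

CL = Dose / AUC = 1530 / 238 = 6.429 L/h

6.43 L/h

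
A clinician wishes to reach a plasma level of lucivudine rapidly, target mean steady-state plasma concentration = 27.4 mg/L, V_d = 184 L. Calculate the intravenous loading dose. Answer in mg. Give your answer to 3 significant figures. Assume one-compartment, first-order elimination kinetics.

LD = Css × Vd = 27.4 × 184 = 5042 mg

5040 mg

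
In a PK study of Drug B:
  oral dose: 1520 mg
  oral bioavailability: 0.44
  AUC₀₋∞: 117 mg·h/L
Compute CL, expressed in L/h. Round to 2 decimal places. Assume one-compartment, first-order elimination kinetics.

CL = F·Dose / AUC = 0.44 × 1520 / 117 = 5.716 L/h

5.72 L/h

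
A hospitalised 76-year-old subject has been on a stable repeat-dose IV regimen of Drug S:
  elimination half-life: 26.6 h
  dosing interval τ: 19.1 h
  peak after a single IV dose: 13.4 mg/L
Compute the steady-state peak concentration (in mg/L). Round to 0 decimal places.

k = ln2 / t½ = 0.693147 / 26.6 = 0.02606 h⁻¹
e^(−kτ) = e^(−0.02606 × 19.1) = 0.6079
Accumulation ratio R = 1 / (1 − e^(−kτ)) = 1 / (1 − 0.6079) = 2.550
Steady-state peak = C₀ × R = 13.4 × 2.550 = 34.17 mg/L

34 mg/L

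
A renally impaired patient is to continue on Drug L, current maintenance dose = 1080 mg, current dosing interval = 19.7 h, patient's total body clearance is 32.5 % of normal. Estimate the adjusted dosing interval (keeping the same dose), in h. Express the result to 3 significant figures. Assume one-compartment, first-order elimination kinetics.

60.6 h

To keep the same average steady-state level, dosing rate must scale with clearance.
CL ratio = 32.5 / 100 = 0.3250
New interval (same dose) = 19.7 / 0.3250 = 60.62 h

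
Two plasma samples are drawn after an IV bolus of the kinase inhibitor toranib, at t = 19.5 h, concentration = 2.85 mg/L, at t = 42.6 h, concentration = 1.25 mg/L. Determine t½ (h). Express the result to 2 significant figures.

k = ln(C₁/C₂) / (t₂ − t₁) = ln(2.85/1.25) / (42.6 − 19.5)
  = 0.8242 / 23.10 = 0.03568 h⁻¹
t½ = ln2 / k = 0.693147 / 0.03568 = 19.43 h

19 h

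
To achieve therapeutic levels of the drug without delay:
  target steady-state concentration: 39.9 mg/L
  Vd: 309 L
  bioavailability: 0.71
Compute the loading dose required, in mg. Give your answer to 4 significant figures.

LD = Css × Vd / F = 39.9 × 309 / 0.71 = 17360 mg

17360 mg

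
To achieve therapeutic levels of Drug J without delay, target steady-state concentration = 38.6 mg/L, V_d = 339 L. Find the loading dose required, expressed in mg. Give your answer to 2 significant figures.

13000 mg

LD = Css × Vd = 38.6 × 339 = 13090 mg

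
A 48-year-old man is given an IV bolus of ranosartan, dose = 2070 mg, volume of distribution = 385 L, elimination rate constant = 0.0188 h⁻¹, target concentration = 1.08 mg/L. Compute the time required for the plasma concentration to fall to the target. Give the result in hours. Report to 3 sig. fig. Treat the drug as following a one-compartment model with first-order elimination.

C₀ = Dose / Vd = 2070 / 385 = 5.377 mg/L
t = ln(C₀ / C) / k = ln(5.377 / 1.08) / 0.01880
  = ln(4.979) / 0.01880 = 1.605 / 0.01880 = 85.37 h

85.4 h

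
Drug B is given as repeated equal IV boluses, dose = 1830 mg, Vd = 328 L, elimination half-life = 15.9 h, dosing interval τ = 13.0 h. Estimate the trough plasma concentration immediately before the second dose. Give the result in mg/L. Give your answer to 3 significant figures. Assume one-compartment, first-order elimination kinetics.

C₀ per dose = Dose / Vd = 1830 / 328 = 5.579 mg/L
k = ln2 / t½ = 0.693147 / 15.9 = 0.04359 h⁻¹
Fraction remaining after one interval: r = e^(−kτ) = e^(−0.04359 × 13.0) = 0.5674
Before dose 2, 1 dose has been given (aged 1τ).
C_trough = C₀ × r = 5.579 × 0.5674 = 3.166 mg/L

3.17 mg/L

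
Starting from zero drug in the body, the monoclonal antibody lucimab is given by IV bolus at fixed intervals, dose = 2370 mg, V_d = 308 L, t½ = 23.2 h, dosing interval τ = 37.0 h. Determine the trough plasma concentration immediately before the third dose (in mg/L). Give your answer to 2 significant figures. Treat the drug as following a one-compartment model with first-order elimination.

3.4 mg/L

C₀ per dose = Dose / Vd = 2370 / 308 = 7.695 mg/L
k = ln2 / t½ = 0.693147 / 23.2 = 0.02988 h⁻¹
Fraction remaining after one interval: r = e^(−kτ) = e^(−0.02988 × 37.0) = 0.3310
Before dose 3, 2 doses have been given (aged 1τ, 2τ).
C_trough = C₀ × (r + r²) = 7.695 × (0.3310 + 0.1096) = 3.390 mg/L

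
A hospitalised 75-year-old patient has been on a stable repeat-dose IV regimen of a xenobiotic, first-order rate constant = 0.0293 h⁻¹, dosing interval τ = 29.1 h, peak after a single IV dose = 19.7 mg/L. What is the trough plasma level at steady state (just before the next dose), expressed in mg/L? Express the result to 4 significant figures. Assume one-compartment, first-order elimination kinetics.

14.64 mg/L

e^(−kτ) = e^(−0.02930 × 29.1) = 0.4263
Accumulation ratio R = 1 / (1 − e^(−kτ)) = 1 / (1 − 0.4263) = 1.743
Steady-state trough = C₀ × R × e^(−kτ) = 19.7 × 1.743 × 0.4263 = 14.64 mg/L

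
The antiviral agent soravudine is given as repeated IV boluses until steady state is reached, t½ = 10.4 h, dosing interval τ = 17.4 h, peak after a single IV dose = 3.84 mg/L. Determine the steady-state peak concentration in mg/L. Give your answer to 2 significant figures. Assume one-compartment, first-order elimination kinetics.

5.6 mg/L

k = ln2 / t½ = 0.693147 / 10.4 = 0.06665 h⁻¹
e^(−kτ) = e^(−0.06665 × 17.4) = 0.3136
Accumulation ratio R = 1 / (1 − e^(−kτ)) = 1 / (1 − 0.3136) = 1.457
Steady-state peak = C₀ × R = 3.84 × 1.457 = 5.595 mg/L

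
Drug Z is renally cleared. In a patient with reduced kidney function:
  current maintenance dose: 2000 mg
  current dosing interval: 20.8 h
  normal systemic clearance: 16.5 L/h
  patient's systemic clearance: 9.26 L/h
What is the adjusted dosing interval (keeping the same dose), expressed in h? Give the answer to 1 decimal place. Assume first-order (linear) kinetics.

37.1 h

To keep the same average steady-state level, dosing rate must scale with clearance.
CL ratio = 9.26 / 16.5 = 0.5612
New interval (same dose) = 20.8 / 0.5612 = 37.06 h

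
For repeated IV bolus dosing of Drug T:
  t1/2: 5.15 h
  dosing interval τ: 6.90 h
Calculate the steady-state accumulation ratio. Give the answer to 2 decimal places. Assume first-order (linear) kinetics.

1.65

k = ln2 / t½ = 0.693147 / 5.15 = 0.1346 h⁻¹
e^(−kτ) = e^(−0.1346 × 6.90) = 0.3951
Accumulation ratio R = 1 / (1 − e^(−kτ)) = 1 / (1 − 0.3951) = 1.653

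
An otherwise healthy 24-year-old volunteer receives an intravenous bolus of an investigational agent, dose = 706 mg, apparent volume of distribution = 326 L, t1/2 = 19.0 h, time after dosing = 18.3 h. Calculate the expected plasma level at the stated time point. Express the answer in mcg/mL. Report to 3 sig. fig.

C₀ = Dose / Vd = 706.0 / 326 = 2.166 mg/L
k = ln2 / t½ = 0.693147 / 19.0 = 0.03648 h⁻¹
C = C₀ · e^(−k·t) = 2.166 × e^(−0.03648 × 18.3)
  = 2.166 × 0.5129 = 1.111 mg/L
(1.111 mg/L = 1.111 mcg/mL)

1.11 mcg/mL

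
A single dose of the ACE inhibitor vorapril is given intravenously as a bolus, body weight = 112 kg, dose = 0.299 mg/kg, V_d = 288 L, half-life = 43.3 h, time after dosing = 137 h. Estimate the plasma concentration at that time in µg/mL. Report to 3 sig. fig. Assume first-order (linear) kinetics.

Total dose = 0.299 × 112 = 33.49 mg
C₀ = Dose / Vd = 33.49 / 288 = 0.1163 mg/L
k = ln2 / t½ = 0.693147 / 43.3 = 0.01601 h⁻¹
C = C₀ · e^(−k·t) = 0.1163 × e^(−0.01601 × 137)
  = 0.1163 × 0.1115 = 0.01297 mg/L
(0.01297 mg/L = 0.01297 µg/mL)

0.0130 µg/mL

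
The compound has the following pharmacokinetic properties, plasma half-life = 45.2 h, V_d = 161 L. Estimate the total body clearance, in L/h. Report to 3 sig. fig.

k = ln2 / t½ = 0.693147 / 45.2 = 0.01534 h⁻¹
CL = k × Vd = 0.01534 × 161 = 2.470 L/h

2.47 L/h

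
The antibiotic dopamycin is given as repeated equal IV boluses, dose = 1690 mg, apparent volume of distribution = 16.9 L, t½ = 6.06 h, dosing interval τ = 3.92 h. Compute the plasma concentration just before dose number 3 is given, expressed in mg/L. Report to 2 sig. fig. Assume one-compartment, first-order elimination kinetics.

100 mg/L

C₀ per dose = Dose / Vd = 1690 / 16.9 = 100.0 mg/L
k = ln2 / t½ = 0.693147 / 6.06 = 0.1144 h⁻¹
Fraction remaining after one interval: r = e^(−kτ) = e^(−0.1144 × 3.92) = 0.6386
Before dose 3, 2 doses have been given (aged 1τ, 2τ).
C_trough = C₀ × (r + r²) = 100.0 × (0.6386 + 0.4078) = 104.6 mg/L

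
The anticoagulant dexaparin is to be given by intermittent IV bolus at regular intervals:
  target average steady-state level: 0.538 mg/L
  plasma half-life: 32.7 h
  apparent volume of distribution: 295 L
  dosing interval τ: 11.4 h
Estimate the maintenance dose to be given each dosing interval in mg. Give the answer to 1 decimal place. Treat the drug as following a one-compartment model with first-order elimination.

k = ln2 / t½ = 0.693147 / 32.7 = 0.02120 h⁻¹
CL = k × Vd = 0.02120 × 295 = 6.254 L/h
At steady state, Dose/τ = Css × CL.
Dose = Css × CL × τ = 0.538 × 6.254 × 11.4 = 38.36 mg

38.4 mg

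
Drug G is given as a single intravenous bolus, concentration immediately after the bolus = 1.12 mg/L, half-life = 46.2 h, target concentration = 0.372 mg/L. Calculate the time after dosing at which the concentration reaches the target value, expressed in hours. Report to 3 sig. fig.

73.5 h

k = ln2 / t½ = 0.693147 / 46.2 = 0.01500 h⁻¹
t = ln(C₀ / C) / k = ln(1.120 / 0.372) / 0.01500
  = ln(3.011) / 0.01500 = 1.102 / 0.01500 = 73.47 h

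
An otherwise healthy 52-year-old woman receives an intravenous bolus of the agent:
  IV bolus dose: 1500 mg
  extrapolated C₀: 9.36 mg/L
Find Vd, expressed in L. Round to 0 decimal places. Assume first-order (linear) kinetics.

160 L

Vd = Dose / C₀ = 1500 / 9.36 = 160.3 L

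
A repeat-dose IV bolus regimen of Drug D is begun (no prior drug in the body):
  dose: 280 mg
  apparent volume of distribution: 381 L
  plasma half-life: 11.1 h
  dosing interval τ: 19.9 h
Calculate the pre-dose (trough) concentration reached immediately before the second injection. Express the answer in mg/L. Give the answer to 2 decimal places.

C₀ per dose = Dose / Vd = 280 / 381 = 0.7349 mg/L
k = ln2 / t½ = 0.693147 / 11.1 = 0.06245 h⁻¹
Fraction remaining after one interval: r = e^(−kτ) = e^(−0.06245 × 19.9) = 0.2886
Before dose 2, 1 dose has been given (aged 1τ).
C_trough = C₀ × r = 0.7349 × 0.2886 = 0.2121 mg/L

0.21 mg/L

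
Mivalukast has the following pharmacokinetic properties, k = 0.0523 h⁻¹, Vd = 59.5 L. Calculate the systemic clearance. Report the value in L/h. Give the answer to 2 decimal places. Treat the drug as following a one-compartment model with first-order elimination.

CL = k × Vd = 0.0523 × 59.5 = 3.112 L/h

3.11 L/h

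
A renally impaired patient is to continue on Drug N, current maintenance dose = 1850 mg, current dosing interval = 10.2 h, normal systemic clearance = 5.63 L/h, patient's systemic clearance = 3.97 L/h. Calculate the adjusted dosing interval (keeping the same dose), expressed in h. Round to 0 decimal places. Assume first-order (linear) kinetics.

To keep the same average steady-state level, dosing rate must scale with clearance.
CL ratio = 3.97 / 5.63 = 0.7052
New interval (same dose) = 10.2 / 0.7052 = 14.46 h

14 h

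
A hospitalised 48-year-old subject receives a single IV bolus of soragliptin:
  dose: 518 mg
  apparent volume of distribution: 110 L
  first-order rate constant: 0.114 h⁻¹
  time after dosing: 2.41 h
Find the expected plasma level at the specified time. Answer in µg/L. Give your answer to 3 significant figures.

3580 µg/L

C₀ = Dose / Vd = 518.0 / 110 = 4.709 mg/L
C = C₀ · e^(−k·t) = 4.709 × e^(−0.1140 × 2.41)
  = 4.709 × 0.7598 = 3.578 mg/L
Convert: 3.578 mg/L × 1000 = 3578 µg/L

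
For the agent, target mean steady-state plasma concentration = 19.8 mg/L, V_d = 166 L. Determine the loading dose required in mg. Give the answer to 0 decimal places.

LD = Css × Vd = 19.8 × 166 = 3287 mg

3287 mg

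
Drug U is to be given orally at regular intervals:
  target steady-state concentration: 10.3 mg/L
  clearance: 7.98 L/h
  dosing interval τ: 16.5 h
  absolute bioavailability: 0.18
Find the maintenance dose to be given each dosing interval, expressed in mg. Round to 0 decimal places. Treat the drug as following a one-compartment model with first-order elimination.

7534 mg

At steady state, F × (Dose/τ) = Css × CL.
Dose = Css × CL × τ / F = 10.3 × 7.980 × 16.5 / 0.18 = 7534 mg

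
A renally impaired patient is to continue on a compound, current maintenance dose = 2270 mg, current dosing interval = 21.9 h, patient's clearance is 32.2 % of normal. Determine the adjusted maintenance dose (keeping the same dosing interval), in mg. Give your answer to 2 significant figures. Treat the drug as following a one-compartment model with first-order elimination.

730 mg

To keep the same average steady-state level, dosing rate must scale with clearance.
CL ratio = 32.2 / 100 = 0.3220
New dose (same interval) = 2270 × 0.3220 = 730.9 mg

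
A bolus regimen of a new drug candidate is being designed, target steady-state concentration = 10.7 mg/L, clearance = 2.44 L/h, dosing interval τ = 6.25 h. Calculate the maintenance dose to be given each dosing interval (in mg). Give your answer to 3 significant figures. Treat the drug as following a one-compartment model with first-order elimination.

163 mg

At steady state, Dose/τ = Css × CL.
Dose = Css × CL × τ = 10.7 × 2.440 × 6.25 = 163.2 mg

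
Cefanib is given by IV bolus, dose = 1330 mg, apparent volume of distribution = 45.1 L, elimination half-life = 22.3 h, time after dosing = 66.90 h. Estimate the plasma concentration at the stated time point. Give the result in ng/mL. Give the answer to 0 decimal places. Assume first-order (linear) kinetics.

3686 ng/mL

C₀ = Dose / Vd = 1330 / 45.1 = 29.49 mg/L
k = ln2 / t½ = 0.693147 / 22.3 = 0.03108 h⁻¹
t / t½ = 66.90 / 22.3 = 3 half-lives
C = C₀ × (1/2)^3 = 29.49 × 0.1250 = 3.686 mg/L
Convert: 3.686 mg/L × 1000 = 3686 ng/mL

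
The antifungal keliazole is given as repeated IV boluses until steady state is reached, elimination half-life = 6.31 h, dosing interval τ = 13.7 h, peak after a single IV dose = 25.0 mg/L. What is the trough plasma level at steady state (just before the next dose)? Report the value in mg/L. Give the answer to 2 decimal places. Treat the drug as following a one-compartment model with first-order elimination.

7.14 mg/L

k = ln2 / t½ = 0.693147 / 6.31 = 0.1098 h⁻¹
e^(−kτ) = e^(−0.1098 × 13.7) = 0.2222
Accumulation ratio R = 1 / (1 − e^(−kτ)) = 1 / (1 − 0.2222) = 1.286
Steady-state trough = C₀ × R × e^(−kτ) = 25.0 × 1.286 × 0.2222 = 7.144 mg/L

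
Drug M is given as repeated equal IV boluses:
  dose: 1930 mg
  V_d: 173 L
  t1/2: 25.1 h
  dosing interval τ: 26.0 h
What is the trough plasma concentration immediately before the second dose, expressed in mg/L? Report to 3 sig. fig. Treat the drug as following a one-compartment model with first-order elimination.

5.44 mg/L

C₀ per dose = Dose / Vd = 1930 / 173 = 11.16 mg/L
k = ln2 / t½ = 0.693147 / 25.1 = 0.02762 h⁻¹
Fraction remaining after one interval: r = e^(−kτ) = e^(−0.02762 × 26.0) = 0.4877
Before dose 2, 1 dose has been given (aged 1τ).
C_trough = C₀ × r = 11.16 × 0.4877 = 5.443 mg/L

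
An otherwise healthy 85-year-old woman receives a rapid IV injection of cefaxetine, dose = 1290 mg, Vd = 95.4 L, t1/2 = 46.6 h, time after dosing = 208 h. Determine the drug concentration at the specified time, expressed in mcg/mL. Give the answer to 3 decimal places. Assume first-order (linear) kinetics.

0.613 mcg/mL

C₀ = Dose / Vd = 1290 / 95.4 = 13.52 mg/L
k = ln2 / t½ = 0.693147 / 46.6 = 0.01487 h⁻¹
C = C₀ · e^(−k·t) = 13.52 × e^(−0.01487 × 208)
  = 13.52 × 0.04537 = 0.6134 mg/L
(0.6134 mg/L = 0.6134 mcg/mL)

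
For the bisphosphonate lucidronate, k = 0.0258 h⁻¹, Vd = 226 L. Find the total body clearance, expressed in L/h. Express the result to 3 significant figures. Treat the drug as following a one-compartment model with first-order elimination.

5.83 L/h

CL = k × Vd = 0.0258 × 226 = 5.831 L/h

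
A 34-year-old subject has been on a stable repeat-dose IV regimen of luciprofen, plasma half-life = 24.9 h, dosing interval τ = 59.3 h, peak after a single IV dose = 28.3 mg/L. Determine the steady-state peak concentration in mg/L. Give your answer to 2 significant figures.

k = ln2 / t½ = 0.693147 / 24.9 = 0.02784 h⁻¹
e^(−kτ) = e^(−0.02784 × 59.3) = 0.1919
Accumulation ratio R = 1 / (1 − e^(−kτ)) = 1 / (1 − 0.1919) = 1.237
Steady-state peak = C₀ × R = 28.3 × 1.237 = 35.01 mg/L

35 mg/L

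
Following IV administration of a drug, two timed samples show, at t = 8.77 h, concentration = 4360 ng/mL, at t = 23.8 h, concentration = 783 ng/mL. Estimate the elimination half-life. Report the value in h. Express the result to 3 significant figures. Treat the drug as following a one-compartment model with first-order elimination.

6.07 h

k = ln(C₁/C₂) / (t₂ − t₁) = ln(4360/783) / (23.8 − 8.77)
  = 1.717 / 15.03 = 0.1142 h⁻¹
t½ = ln2 / k = 0.693147 / 0.1142 = 6.070 h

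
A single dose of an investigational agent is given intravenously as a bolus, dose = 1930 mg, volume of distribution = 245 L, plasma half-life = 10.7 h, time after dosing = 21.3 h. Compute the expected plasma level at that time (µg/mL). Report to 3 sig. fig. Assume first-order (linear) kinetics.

C₀ = Dose / Vd = 1930 / 245 = 7.878 mg/L
k = ln2 / t½ = 0.693147 / 10.7 = 0.06478 h⁻¹
C = C₀ · e^(−k·t) = 7.878 × e^(−0.06478 × 21.3)
  = 7.878 × 0.2516 = 1.982 mg/L
(1.982 mg/L = 1.982 µg/mL)

1.98 µg/mL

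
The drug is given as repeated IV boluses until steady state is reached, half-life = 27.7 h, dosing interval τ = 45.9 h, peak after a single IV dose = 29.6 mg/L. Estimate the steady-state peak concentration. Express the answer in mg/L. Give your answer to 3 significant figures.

43.3 mg/L

k = ln2 / t½ = 0.693147 / 27.7 = 0.02502 h⁻¹
e^(−kτ) = e^(−0.02502 × 45.9) = 0.3171
Accumulation ratio R = 1 / (1 − e^(−kτ)) = 1 / (1 − 0.3171) = 1.464
Steady-state peak = C₀ × R = 29.6 × 1.464 = 43.33 mg/L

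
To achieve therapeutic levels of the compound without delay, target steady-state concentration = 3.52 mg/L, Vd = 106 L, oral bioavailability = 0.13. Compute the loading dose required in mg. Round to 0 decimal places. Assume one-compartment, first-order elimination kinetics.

LD = Css × Vd / F = 3.52 × 106 / 0.13 = 2870 mg

2870 mg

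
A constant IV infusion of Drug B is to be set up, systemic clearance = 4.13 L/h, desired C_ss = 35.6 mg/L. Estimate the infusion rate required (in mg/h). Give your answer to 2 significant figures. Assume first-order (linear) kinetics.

At steady state, infusion rate R₀ = Css × CL = 35.6 × 4.130 = 147.0 mg/h

150 mg/h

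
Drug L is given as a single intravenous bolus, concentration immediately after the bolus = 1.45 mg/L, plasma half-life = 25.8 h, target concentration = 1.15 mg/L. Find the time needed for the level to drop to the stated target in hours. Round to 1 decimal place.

8.6 h

k = ln2 / t½ = 0.693147 / 25.8 = 0.02687 h⁻¹
t = ln(C₀ / C) / k = ln(1.450 / 1.15) / 0.02687
  = ln(1.261) / 0.02687 = 0.2319 / 0.02687 = 8.630 h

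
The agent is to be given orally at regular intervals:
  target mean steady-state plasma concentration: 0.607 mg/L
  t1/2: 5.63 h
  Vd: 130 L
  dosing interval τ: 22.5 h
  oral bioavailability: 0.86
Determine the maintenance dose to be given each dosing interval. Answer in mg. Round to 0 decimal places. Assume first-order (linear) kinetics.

k = ln2 / t½ = 0.693147 / 5.63 = 0.1231 h⁻¹
CL = k × Vd = 0.1231 × 130 = 16.00 L/h
At steady state, F × (Dose/τ) = Css × CL.
Dose = Css × CL × τ / F = 0.607 × 16.00 × 22.5 / 0.86 = 254.1 mg

254 mg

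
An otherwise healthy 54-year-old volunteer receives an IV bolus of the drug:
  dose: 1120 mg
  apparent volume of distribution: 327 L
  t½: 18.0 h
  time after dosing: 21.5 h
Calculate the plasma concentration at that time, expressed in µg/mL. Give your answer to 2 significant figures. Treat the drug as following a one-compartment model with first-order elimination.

1.5 µg/mL

C₀ = Dose / Vd = 1120 / 327 = 3.425 mg/L
k = ln2 / t½ = 0.693147 / 18.0 = 0.03851 h⁻¹
C = C₀ · e^(−k·t) = 3.425 × e^(−0.03851 × 21.5)
  = 3.425 × 0.4369 = 1.496 mg/L
(1.496 mg/L = 1.496 µg/mL)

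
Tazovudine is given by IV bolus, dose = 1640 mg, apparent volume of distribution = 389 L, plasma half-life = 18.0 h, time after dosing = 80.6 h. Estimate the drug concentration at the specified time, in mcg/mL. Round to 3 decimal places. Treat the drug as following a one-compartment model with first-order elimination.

C₀ = Dose / Vd = 1640 / 389 = 4.216 mg/L
k = ln2 / t½ = 0.693147 / 18.0 = 0.03851 h⁻¹
C = C₀ · e^(−k·t) = 4.216 × e^(−0.03851 × 80.6)
  = 4.216 × 0.04487 = 0.1892 mg/L
(0.1892 mg/L = 0.1892 mcg/mL)

0.189 mcg/mL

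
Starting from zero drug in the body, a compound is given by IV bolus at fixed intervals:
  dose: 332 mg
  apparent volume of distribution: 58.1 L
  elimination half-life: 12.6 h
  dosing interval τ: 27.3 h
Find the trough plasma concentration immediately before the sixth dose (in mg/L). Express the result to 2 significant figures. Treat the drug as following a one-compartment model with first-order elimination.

1.6 mg/L

C₀ per dose = Dose / Vd = 332 / 58.1 = 5.714 mg/L
k = ln2 / t½ = 0.693147 / 12.6 = 0.05501 h⁻¹
Fraction remaining after one interval: r = e^(−kτ) = e^(−0.05501 × 27.3) = 0.2227
Before dose 6, 5 doses have been given (aged 1τ, 2τ, 3τ, 4τ, 5τ).
C_trough = C₀ × (r + r² + … + r^5) = C₀ × r(1−r^5)/(1−r)
        = 5.714 × 0.2227 × (1 − 0.0005478) / (1 − 0.2227) = 1.636 mg/L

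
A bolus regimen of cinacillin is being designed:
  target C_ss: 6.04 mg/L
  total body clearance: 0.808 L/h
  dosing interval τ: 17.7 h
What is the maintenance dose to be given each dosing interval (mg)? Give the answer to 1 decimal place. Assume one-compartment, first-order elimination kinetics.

At steady state, Dose/τ = Css × CL.
Dose = Css × CL × τ = 6.04 × 0.8080 × 17.7 = 86.38 mg

86.4 mg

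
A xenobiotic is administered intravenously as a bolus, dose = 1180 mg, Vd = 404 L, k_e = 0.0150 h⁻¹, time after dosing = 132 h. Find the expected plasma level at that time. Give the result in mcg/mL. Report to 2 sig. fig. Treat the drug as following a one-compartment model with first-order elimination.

0.40 mcg/mL

C₀ = Dose / Vd = 1180 / 404 = 2.921 mg/L
C = C₀ · e^(−k·t) = 2.921 × e^(−0.01500 × 132)
  = 2.921 × 0.1381 = 0.4034 mg/L
(0.4034 mg/L = 0.4034 mcg/mL)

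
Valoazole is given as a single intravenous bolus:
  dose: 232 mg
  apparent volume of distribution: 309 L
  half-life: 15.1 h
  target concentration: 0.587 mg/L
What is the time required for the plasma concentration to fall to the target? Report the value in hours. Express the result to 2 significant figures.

5.4 h

C₀ = Dose / Vd = 232.0 / 309 = 0.7508 mg/L
k = ln2 / t½ = 0.693147 / 15.1 = 0.04590 h⁻¹
t = ln(C₀ / C) / k = ln(0.7508 / 0.587) / 0.04590
  = ln(1.279) / 0.04590 = 0.2461 / 0.04590 = 5.362 h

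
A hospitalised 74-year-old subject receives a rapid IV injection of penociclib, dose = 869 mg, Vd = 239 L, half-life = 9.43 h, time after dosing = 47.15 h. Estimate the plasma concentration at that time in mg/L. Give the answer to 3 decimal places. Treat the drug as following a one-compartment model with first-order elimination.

0.114 mg/L

C₀ = Dose / Vd = 869.0 / 239 = 3.636 mg/L
k = ln2 / t½ = 0.693147 / 9.43 = 0.07350 h⁻¹
t / t½ = 47.15 / 9.43 = 5 half-lives
C = C₀ × (1/2)^5 = 3.636 × 0.03125 = 0.1136 mg/L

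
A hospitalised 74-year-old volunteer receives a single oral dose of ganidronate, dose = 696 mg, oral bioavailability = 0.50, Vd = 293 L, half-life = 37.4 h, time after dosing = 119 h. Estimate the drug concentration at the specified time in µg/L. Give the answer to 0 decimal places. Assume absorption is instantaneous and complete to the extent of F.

131 µg/L

Amount reaching circulation = F × Dose = 0.50 × 696.0 = 348.0 mg
C₀ = F·Dose / Vd = 348.0 / 293 = 1.188 mg/L
k = ln2 / t½ = 0.693147 / 37.4 = 0.01853 h⁻¹
C = C₀ · e^(−k·t) = 1.188 × e^(−0.01853 × 119)
  = 1.188 × 0.1102 = 0.1309 mg/L
Convert: 0.1309 mg/L × 1000 = 130.9 µg/L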